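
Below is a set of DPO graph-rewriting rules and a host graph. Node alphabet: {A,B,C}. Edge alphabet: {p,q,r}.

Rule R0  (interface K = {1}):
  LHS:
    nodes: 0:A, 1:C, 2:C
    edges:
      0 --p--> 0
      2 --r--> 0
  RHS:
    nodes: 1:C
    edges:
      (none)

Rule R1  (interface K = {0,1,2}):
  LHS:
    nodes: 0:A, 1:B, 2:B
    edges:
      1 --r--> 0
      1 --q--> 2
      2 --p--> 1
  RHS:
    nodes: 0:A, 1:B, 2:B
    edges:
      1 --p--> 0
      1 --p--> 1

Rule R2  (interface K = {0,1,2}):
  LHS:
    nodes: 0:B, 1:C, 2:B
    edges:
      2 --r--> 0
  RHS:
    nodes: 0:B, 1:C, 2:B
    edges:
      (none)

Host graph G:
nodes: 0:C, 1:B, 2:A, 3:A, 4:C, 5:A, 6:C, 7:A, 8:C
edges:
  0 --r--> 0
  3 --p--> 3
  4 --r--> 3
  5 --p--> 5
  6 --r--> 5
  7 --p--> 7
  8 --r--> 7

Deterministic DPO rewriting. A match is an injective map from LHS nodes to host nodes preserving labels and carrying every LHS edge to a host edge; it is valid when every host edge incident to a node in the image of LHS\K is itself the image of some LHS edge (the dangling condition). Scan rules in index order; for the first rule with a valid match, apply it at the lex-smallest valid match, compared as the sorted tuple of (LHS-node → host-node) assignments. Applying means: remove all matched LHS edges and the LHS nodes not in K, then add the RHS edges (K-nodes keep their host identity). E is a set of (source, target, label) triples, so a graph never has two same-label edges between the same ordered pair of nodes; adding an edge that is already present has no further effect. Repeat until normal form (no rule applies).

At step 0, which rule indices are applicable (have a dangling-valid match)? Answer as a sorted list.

R0: 9 valid matches — {0↦3, 1↦0, 2↦4}, {0↦3, 1↦6, 2↦4}, {0↦3, 1↦8, 2↦4} (+6 more)
R1: no valid match — LHS pattern not found
R2: no valid match — LHS pattern not found

Answer: [R0]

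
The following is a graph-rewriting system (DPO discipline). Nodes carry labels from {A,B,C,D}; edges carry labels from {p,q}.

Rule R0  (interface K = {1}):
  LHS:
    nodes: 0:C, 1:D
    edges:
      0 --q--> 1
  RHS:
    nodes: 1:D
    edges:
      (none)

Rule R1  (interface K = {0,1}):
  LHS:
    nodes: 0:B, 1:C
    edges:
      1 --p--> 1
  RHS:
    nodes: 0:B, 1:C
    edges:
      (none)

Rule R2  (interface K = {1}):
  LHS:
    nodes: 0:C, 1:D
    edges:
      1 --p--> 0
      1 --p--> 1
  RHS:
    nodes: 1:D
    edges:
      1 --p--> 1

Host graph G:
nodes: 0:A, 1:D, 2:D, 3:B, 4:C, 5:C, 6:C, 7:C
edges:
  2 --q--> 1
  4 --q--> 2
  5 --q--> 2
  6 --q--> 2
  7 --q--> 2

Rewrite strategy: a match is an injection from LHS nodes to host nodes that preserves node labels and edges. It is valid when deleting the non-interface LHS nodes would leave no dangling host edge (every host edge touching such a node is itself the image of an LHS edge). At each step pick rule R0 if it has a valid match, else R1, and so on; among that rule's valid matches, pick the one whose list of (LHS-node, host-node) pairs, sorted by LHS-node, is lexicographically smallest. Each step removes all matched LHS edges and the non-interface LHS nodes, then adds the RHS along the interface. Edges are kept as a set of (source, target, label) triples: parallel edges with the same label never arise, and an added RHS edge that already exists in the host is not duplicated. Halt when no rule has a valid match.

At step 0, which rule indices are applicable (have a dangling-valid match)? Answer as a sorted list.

R0: 4 valid matches — {0↦4, 1↦2}, {0↦5, 1↦2}, {0↦6, 1↦2} (+1 more)
R1: no valid match — LHS pattern not found
R2: no valid match — LHS pattern not found

Answer: [R0]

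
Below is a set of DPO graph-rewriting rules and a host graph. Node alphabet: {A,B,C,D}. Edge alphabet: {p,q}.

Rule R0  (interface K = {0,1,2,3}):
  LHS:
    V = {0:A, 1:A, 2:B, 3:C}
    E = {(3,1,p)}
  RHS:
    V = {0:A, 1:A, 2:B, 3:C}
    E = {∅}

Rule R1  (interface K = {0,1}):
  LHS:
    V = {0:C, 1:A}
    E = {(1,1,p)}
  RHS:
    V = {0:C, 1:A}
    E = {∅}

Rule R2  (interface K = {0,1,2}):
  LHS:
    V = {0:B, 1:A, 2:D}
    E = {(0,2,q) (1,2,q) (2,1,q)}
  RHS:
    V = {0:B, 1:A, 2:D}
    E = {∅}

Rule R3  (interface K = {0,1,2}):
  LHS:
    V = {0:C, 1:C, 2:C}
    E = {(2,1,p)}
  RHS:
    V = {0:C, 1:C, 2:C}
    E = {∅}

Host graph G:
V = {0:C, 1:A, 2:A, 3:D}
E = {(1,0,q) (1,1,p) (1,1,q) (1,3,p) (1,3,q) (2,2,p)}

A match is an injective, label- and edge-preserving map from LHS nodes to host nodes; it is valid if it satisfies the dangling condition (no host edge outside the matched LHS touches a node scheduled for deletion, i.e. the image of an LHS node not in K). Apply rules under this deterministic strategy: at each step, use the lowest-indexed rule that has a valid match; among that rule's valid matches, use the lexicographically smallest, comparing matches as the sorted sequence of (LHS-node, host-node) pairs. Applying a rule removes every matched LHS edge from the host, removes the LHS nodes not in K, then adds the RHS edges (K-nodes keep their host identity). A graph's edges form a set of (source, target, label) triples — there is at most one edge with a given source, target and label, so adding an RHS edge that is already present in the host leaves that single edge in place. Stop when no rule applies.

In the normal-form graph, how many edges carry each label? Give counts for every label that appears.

Answer: p:1 q:3

Rewrite trace:
initial: |V|=4 |E|=6  E = 1-q->0 1-p->1 1-q->1 1-p->3 1-q->3 2-p->2
step 1: apply R1 at {0↦0, 1↦1}  → |V|=4 |E|=5  E = 1-q->0 1-q->1 1-p->3 1-q->3 2-p->2
step 2: apply R1 at {0↦0, 1↦2}  → |V|=4 |E|=4  E = 1-q->0 1-q->1 1-p->3 1-q->3
halt: no rule applies after step 2
NF edges: [(1, 0, 'q'), (1, 1, 'q'), (1, 3, 'p'), (1, 3, 'q')]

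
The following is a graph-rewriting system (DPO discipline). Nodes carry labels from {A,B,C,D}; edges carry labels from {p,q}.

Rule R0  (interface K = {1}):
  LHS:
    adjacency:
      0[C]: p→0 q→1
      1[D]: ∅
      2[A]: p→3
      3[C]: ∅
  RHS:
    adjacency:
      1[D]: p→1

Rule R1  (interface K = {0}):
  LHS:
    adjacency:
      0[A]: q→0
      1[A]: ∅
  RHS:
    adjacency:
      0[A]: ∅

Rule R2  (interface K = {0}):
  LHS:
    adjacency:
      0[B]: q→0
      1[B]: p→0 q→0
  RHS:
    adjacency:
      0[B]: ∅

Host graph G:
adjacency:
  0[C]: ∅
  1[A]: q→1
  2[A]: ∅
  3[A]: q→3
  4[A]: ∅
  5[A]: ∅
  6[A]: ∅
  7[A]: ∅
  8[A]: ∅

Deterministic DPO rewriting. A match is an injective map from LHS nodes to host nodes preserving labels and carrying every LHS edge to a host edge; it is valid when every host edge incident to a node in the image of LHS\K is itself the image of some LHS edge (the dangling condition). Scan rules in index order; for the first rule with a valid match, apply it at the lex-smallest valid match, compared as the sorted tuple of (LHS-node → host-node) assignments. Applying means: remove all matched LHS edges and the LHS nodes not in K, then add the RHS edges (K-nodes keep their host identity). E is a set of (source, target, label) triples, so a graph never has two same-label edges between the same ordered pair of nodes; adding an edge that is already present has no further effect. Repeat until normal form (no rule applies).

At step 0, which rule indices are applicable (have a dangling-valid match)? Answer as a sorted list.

R0: no valid match — LHS pattern not found
R1: 12 valid matches — {0↦1, 1↦2}, {0↦1, 1↦4}, {0↦1, 1↦5} (+9 more)
R2: no valid match — LHS pattern not found

Answer: [R1]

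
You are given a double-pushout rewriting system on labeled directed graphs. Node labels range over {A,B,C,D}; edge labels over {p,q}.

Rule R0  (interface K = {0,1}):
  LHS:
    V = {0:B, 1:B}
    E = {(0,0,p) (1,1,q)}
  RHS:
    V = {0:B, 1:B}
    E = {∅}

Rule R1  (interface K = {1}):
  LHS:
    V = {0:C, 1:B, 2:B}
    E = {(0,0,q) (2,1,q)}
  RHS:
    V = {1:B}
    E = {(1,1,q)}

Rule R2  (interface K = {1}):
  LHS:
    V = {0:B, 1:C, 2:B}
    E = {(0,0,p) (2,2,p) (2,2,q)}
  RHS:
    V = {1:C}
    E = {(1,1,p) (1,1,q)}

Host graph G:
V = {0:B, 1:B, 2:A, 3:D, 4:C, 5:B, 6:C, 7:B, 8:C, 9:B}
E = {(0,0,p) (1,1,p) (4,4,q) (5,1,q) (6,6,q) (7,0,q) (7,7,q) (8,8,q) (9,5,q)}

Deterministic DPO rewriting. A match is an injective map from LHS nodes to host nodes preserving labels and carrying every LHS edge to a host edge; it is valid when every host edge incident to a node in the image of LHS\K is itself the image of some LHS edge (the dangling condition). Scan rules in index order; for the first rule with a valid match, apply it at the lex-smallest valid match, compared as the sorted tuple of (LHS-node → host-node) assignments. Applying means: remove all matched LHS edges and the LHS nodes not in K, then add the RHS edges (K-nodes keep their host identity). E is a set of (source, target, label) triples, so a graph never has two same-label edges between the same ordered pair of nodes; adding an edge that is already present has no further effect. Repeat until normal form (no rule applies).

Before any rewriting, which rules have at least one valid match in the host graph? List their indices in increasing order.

Answer: [R0,R1]

Rewrite trace:
R0: 2 valid matches — {0↦0, 1↦7}, {0↦1, 1↦7}
R1: 3 valid matches — {0↦4, 1↦5, 2↦9}, {0↦6, 1↦5, 2↦9}, {0↦8, 1↦5, 2↦9}
R2: no valid match — LHS pattern not found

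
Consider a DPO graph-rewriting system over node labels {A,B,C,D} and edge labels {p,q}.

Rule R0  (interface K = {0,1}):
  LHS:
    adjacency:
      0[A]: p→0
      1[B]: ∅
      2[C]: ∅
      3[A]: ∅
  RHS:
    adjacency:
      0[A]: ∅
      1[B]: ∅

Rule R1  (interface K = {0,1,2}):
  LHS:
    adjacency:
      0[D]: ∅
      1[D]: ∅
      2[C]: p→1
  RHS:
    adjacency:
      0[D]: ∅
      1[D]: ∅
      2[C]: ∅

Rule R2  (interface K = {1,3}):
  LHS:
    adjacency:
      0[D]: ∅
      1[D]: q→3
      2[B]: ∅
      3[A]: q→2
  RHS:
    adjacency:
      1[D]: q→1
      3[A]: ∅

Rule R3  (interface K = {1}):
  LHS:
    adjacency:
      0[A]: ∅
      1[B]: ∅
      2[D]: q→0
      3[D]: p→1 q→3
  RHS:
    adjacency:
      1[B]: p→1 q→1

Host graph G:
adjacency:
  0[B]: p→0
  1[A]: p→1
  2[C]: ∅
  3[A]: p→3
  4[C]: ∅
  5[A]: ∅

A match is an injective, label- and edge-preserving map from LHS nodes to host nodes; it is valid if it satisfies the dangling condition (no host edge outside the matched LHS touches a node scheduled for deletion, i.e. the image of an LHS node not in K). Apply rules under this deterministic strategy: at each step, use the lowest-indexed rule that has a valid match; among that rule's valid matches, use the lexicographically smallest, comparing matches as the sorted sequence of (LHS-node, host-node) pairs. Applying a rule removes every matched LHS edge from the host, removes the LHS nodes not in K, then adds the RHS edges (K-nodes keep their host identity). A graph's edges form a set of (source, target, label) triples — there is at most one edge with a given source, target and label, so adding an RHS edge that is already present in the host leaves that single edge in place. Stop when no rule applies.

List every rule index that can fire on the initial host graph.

Answer: [R0]

Rewrite trace:
R0: 4 valid matches — {0↦1, 1↦0, 2↦2, 3↦5}, {0↦1, 1↦0, 2↦4, 3↦5}, {0↦3, 1↦0, 2↦2, 3↦5} (+1 more)
R1: no valid match — LHS pattern not found
R2: no valid match — LHS pattern not found
R3: no valid match — LHS pattern not found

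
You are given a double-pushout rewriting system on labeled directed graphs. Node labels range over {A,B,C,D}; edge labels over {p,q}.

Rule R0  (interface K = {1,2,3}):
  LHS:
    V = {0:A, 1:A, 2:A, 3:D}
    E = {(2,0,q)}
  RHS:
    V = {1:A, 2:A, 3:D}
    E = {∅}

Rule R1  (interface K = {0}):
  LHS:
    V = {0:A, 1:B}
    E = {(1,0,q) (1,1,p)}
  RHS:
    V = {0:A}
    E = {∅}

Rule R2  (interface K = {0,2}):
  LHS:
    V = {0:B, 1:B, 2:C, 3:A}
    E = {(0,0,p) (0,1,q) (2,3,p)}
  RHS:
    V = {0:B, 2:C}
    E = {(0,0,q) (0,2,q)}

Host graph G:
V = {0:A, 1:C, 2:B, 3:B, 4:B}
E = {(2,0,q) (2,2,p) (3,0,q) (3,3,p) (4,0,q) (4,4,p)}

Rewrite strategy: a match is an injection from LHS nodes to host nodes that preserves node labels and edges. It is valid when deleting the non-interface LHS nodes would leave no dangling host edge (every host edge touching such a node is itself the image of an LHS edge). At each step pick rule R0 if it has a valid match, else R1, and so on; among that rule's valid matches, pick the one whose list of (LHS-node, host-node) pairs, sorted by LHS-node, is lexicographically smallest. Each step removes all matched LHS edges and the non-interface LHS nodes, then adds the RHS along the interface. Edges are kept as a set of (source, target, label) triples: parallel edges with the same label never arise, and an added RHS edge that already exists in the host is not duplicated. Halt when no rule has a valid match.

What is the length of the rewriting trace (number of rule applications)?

Answer: 3

Steps:
initial: |V|=5 |E|=6  E = 2-q->0 2-p->2 3-q->0 3-p->3 4-q->0 4-p->4
step 1: apply R1 at {0↦0, 1↦2}  → |V|=4 |E|=4  E = 3-q->0 3-p->3 4-q->0 4-p->4
step 2: apply R1 at {0↦0, 1↦3}  → |V|=3 |E|=2  E = 4-q->0 4-p->4
step 3: apply R1 at {0↦0, 1↦4}  → |V|=2 |E|=0  E = ∅
halt: no rule applies after step 3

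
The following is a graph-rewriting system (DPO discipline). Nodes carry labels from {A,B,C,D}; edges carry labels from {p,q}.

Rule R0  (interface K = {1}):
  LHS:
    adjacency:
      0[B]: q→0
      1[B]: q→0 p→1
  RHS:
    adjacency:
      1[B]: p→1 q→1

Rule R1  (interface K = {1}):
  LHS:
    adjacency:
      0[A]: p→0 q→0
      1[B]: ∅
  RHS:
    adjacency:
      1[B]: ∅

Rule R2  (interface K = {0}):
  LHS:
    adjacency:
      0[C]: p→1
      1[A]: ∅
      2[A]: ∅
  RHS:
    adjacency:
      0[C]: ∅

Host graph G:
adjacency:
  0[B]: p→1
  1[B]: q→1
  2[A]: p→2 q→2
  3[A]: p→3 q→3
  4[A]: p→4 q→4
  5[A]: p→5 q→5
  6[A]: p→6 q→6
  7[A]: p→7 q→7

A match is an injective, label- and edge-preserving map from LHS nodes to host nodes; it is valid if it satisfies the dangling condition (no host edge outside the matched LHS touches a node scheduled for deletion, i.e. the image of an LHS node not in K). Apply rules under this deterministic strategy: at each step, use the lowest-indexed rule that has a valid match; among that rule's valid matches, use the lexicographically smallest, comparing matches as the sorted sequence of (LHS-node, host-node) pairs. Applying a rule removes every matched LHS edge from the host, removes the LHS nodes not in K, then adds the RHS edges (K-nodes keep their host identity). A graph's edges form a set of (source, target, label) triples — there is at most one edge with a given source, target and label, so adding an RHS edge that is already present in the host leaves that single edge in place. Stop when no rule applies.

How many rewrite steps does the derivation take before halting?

Answer: 6

Steps:
initial: |V|=8 |E|=14  E = 0-p->1 1-q->1 2-p->2 2-q->2 3-p->3 3-q->3 4-p->4 4-q->4 5-p->5 5-q->5 6-p->6 6-q->6 7-p->7 7-q->7
step 1: apply R1 at {0↦2, 1↦0}  → |V|=7 |E|=12  E = 0-p->1 1-q->1 3-p->3 3-q->3 4-p->4 4-q->4 5-p->5 5-q->5 6-p->6 6-q->6 7-p->7 7-q->7
step 2: apply R1 at {0↦3, 1↦0}  → |V|=6 |E|=10  E = 0-p->1 1-q->1 4-p->4 4-q->4 5-p->5 5-q->5 6-p->6 6-q->6 7-p->7 7-q->7
step 3: apply R1 at {0↦4, 1↦0}  → |V|=5 |E|=8  E = 0-p->1 1-q->1 5-p->5 5-q->5 6-p->6 6-q->6 7-p->7 7-q->7
step 4: apply R1 at {0↦5, 1↦0}  → |V|=4 |E|=6  E = 0-p->1 1-q->1 6-p->6 6-q->6 7-p->7 7-q->7
step 5: apply R1 at {0↦6, 1↦0}  → |V|=3 |E|=4  E = 0-p->1 1-q->1 7-p->7 7-q->7
step 6: apply R1 at {0↦7, 1↦0}  → |V|=2 |E|=2  E = 0-p->1 1-q->1
final graph: no rule applies after step 6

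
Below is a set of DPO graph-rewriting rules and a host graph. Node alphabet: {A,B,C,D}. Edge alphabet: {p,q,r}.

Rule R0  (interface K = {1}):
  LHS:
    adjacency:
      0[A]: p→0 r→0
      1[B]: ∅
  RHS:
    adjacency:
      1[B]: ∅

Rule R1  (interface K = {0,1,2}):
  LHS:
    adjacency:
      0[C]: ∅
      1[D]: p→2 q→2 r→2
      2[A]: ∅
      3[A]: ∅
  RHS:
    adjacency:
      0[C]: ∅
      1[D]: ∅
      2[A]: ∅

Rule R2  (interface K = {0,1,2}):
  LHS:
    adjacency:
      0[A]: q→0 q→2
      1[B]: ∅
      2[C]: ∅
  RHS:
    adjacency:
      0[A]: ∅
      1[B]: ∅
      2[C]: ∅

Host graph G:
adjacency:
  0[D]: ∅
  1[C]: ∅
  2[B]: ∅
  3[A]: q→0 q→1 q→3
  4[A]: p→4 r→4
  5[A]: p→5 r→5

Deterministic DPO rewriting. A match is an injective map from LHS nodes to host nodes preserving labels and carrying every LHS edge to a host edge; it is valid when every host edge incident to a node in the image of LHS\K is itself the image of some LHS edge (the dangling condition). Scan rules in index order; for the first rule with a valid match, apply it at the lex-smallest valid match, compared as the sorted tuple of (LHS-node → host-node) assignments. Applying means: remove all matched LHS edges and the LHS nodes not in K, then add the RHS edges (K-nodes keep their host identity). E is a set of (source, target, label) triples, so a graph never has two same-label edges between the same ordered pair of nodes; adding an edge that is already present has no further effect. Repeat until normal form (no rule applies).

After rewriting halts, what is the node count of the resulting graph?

Answer: 4

Steps:
[0] host  ⇒  6 nodes, 7 edges  {3-q->0 3-q->1 3-q->3 4-p->4 4-r->4 5-p->5 5-r->5}
[1] R0 @ {0↦4, 1↦2}  ⇒  5 nodes, 5 edges  {3-q->0 3-q->1 3-q->3 5-p->5 5-r->5}
[2] R0 @ {0↦5, 1↦2}  ⇒  4 nodes, 3 edges  {3-q->0 3-q->1 3-q->3}
[3] R2 @ {0↦3, 1↦2, 2↦1}  ⇒  4 nodes, 1 edges  {3-q->0}
normal form: no rule applies after step 3
NF nodes: {0:D, 1:C, 2:B, 3:A}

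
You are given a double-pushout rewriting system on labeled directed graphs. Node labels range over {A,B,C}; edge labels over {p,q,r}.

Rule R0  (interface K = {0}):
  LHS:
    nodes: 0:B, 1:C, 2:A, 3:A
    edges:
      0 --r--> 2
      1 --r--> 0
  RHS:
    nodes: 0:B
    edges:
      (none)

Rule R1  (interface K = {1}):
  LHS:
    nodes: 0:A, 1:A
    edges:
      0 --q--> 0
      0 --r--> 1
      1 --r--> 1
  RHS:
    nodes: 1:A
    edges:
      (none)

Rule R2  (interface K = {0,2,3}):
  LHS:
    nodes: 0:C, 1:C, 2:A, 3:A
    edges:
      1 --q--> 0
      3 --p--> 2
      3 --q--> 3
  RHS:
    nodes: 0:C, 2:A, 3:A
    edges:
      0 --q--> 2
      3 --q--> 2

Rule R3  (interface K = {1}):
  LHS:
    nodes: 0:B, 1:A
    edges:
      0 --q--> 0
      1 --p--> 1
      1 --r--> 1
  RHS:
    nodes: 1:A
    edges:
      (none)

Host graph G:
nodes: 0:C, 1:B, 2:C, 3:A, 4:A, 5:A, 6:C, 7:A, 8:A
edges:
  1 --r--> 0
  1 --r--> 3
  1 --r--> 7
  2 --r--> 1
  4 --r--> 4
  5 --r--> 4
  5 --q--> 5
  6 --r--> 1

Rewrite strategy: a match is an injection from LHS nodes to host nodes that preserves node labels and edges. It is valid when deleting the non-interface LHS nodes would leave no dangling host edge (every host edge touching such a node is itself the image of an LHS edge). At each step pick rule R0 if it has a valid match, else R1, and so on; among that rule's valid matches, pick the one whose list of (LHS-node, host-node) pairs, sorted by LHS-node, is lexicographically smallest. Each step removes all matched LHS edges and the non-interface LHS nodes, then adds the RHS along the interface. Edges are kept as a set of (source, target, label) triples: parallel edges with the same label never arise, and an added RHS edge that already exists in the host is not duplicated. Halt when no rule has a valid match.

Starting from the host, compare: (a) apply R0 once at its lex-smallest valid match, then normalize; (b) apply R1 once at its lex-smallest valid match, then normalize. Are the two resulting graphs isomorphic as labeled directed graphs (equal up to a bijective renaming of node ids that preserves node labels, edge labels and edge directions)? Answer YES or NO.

branch R0-first: apply at {0↦1, 1↦2, 2↦3, 3↦8} → |E|=6, then 2 more step(s) → NF |V|=2 |E|=1 V={0:C, 1:B} E=1-r->0
branch R1-first: apply at {0↦5, 1↦4} → |E|=5, then 2 more step(s) → NF |V|=2 |E|=1 V={0:C, 1:B} E=1-r->0
graphs isomorphic (equal up to label-preserving node renaming)

Answer: YES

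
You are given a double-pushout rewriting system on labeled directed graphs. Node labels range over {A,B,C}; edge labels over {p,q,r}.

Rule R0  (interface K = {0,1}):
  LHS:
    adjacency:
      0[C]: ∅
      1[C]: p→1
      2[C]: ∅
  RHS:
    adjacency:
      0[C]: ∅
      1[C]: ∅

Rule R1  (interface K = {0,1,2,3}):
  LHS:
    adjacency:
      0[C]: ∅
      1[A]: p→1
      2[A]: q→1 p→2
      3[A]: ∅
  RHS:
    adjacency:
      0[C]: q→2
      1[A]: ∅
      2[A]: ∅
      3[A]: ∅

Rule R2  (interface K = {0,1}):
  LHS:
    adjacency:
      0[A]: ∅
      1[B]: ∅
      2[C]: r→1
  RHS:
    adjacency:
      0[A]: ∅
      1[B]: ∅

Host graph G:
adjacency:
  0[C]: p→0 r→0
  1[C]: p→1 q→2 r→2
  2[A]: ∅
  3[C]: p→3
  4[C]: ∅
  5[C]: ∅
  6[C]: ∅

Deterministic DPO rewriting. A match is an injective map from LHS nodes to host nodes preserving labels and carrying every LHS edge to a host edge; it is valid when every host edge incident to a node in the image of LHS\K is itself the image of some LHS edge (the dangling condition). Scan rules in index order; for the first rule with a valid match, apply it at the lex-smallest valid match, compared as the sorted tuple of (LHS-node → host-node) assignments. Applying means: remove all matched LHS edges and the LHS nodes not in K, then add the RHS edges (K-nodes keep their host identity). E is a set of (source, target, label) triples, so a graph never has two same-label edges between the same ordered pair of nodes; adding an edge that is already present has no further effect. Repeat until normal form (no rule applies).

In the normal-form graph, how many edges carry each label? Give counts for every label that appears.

start.  V:7 E:6  edges: 0-p->0 0-r->0 1-p->1 1-q->2 1-r->2 3-p->3
1. fire R0 via {0↦0, 1↦1, 2↦4}  →  V:6 E:5  edges: 0-p->0 0-r->0 1-q->2 1-r->2 3-p->3
2. fire R0 via {0↦0, 1↦3, 2↦5}  →  V:5 E:4  edges: 0-p->0 0-r->0 1-q->2 1-r->2
3. fire R0 via {0↦1, 1↦0, 2↦3}  →  V:4 E:3  edges: 0-r->0 1-q->2 1-r->2
final graph: no rule applies after step 3
NF edges: [(0, 0, 'r'), (1, 2, 'q'), (1, 2, 'r')]

Answer: q:1 r:2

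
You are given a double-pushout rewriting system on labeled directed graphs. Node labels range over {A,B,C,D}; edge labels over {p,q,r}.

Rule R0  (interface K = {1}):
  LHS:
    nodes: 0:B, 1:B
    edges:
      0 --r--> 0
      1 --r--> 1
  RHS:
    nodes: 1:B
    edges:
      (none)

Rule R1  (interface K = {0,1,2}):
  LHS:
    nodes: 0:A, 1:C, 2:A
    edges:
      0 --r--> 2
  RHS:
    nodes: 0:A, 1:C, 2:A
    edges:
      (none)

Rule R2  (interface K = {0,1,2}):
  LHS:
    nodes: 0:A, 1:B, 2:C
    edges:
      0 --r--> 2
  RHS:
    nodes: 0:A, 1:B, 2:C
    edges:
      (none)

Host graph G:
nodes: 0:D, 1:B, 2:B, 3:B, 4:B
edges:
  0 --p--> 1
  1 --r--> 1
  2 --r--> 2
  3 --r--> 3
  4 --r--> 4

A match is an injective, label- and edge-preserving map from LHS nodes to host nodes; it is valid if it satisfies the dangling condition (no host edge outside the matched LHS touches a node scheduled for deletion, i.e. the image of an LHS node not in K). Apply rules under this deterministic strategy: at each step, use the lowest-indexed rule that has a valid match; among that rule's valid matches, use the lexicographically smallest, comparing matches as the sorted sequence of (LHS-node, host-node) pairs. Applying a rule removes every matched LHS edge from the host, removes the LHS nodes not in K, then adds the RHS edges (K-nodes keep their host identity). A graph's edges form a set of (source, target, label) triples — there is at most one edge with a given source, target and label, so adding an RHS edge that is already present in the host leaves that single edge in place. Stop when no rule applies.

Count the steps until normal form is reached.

start.  V:5 E:5  edges: 0-p->1 1-r->1 2-r->2 3-r->3 4-r->4
1. fire R0 via {0↦2, 1↦1}  →  V:4 E:3  edges: 0-p->1 3-r->3 4-r->4
2. fire R0 via {0↦3, 1↦4}  →  V:3 E:1  edges: 0-p->1
halt: no rule applies after step 2

Answer: 2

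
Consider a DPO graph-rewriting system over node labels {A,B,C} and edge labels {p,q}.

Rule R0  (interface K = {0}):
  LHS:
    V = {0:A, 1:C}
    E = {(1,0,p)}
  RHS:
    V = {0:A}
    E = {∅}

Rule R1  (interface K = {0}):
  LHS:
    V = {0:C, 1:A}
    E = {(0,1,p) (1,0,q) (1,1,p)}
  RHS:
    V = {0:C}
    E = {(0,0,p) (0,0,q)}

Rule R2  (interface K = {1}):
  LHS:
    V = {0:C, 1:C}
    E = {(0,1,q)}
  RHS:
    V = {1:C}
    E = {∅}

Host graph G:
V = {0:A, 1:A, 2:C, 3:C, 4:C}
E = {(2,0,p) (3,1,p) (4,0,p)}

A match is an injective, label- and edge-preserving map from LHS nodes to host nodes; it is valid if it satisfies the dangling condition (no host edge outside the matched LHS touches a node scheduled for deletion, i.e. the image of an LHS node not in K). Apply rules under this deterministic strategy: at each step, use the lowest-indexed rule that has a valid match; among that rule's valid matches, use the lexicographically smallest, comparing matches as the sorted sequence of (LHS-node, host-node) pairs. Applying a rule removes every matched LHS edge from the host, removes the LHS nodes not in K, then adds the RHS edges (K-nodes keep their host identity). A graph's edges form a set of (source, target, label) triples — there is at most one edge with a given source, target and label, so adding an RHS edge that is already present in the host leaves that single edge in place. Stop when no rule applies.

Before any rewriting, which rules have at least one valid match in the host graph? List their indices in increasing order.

Answer: [R0]

Derivation:
R0: 3 valid matches — {0↦0, 1↦2}, {0↦0, 1↦4}, {0↦1, 1↦3}
R1: no valid match — LHS pattern not found
R2: no valid match — LHS pattern not found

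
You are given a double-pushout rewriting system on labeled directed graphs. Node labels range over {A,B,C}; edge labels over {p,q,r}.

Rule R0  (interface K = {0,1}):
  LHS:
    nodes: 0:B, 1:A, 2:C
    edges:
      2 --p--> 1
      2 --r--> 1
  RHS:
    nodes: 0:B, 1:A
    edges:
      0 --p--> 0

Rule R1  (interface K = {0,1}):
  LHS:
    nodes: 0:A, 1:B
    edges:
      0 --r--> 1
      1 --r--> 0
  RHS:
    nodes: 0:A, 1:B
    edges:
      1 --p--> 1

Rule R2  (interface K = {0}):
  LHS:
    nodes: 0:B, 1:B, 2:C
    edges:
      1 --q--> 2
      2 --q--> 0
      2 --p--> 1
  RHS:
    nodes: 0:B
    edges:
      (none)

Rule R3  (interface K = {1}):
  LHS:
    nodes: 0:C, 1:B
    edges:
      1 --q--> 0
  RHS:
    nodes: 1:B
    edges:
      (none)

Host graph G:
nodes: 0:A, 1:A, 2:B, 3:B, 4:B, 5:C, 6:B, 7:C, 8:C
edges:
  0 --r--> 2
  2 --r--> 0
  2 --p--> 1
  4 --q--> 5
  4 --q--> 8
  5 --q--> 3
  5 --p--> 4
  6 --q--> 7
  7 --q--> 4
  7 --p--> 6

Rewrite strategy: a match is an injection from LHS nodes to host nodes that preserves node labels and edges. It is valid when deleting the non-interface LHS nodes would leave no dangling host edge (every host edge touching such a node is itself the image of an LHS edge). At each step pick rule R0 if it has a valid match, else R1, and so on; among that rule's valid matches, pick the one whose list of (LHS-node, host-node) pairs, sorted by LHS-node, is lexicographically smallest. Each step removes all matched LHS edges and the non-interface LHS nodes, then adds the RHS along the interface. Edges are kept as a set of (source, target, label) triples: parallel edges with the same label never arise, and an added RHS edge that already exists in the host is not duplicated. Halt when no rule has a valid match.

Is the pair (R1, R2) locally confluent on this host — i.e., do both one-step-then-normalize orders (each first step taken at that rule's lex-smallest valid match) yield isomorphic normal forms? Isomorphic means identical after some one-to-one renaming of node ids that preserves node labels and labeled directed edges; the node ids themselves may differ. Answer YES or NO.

Answer: YES

Derivation:
branch R1-first: apply at {0↦0, 1↦2} → |E|=9, then 3 more step(s) → NF |V|=4 |E|=2 V={0:A, 1:A, 2:B, 3:B} E=2-p->1 2-p->2
branch R2-first: apply at {0↦4, 1↦6, 2↦7} → |E|=7, then 3 more step(s) → NF |V|=4 |E|=2 V={0:A, 1:A, 2:B, 3:B} E=2-p->1 2-p->2
graphs isomorphic (equal up to label-preserving node renaming)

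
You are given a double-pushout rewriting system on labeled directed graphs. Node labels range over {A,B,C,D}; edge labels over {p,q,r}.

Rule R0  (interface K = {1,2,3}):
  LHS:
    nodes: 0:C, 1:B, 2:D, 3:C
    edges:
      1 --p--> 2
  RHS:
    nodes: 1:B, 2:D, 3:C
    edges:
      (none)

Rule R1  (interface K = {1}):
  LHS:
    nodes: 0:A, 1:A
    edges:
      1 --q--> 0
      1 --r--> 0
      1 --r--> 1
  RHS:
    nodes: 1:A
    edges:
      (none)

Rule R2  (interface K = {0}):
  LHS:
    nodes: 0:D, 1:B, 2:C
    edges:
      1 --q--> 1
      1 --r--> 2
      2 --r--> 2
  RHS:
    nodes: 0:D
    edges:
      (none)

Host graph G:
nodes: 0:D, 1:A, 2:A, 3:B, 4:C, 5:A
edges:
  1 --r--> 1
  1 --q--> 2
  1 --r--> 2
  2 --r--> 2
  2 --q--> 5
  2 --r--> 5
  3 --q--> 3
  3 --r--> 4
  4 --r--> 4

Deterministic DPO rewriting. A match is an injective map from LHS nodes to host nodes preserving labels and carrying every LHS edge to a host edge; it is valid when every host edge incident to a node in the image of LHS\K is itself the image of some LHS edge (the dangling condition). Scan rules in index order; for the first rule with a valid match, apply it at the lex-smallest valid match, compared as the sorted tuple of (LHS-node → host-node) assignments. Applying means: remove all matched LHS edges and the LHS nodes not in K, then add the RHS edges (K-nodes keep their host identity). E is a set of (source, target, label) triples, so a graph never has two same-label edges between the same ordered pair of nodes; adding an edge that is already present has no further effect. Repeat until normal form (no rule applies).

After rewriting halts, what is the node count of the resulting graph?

[0] host  ⇒  6 nodes, 9 edges  {1-r->1 1-q->2 1-r->2 2-r->2 2-q->5 2-r->5 3-q->3 3-r->4 4-r->4}
[1] R1 @ {0↦5, 1↦2}  ⇒  5 nodes, 6 edges  {1-r->1 1-q->2 1-r->2 3-q->3 3-r->4 4-r->4}
[2] R1 @ {0↦2, 1↦1}  ⇒  4 nodes, 3 edges  {3-q->3 3-r->4 4-r->4}
[3] R2 @ {0↦0, 1↦3, 2↦4}  ⇒  2 nodes, 0 edges  {∅}
final graph: no rule applies after step 3
NF nodes: {0:D, 1:A}

Answer: 2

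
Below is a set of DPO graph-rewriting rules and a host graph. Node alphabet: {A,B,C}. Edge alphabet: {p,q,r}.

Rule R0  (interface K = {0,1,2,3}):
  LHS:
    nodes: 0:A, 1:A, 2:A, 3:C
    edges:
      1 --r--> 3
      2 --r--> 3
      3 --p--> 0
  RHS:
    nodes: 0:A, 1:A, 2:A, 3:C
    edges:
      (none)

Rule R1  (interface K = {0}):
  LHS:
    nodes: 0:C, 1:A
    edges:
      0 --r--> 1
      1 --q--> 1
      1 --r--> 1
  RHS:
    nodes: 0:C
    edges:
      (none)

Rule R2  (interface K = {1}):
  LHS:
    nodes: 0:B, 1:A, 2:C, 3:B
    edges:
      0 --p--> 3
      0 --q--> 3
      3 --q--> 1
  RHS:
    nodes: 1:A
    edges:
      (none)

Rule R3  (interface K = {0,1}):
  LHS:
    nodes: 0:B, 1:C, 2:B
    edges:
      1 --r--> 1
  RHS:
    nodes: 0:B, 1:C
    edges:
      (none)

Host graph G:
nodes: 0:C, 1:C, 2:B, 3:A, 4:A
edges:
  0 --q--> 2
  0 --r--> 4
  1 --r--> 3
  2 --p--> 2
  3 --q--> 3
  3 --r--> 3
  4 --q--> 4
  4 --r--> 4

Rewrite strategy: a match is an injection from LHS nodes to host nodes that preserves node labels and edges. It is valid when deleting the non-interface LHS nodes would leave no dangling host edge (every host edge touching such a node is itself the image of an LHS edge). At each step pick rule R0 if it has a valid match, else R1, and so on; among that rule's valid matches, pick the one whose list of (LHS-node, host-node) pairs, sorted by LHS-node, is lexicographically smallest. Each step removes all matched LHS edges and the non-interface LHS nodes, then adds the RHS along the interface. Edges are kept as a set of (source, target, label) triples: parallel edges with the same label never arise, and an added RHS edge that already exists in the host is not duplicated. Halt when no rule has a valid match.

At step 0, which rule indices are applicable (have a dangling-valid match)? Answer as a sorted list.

R0: no valid match — LHS pattern not found
R1: 2 valid matches — {0↦0, 1↦4}, {0↦1, 1↦3}
R2: no valid match — LHS pattern not found
R3: no valid match — LHS pattern not found

Answer: [R1]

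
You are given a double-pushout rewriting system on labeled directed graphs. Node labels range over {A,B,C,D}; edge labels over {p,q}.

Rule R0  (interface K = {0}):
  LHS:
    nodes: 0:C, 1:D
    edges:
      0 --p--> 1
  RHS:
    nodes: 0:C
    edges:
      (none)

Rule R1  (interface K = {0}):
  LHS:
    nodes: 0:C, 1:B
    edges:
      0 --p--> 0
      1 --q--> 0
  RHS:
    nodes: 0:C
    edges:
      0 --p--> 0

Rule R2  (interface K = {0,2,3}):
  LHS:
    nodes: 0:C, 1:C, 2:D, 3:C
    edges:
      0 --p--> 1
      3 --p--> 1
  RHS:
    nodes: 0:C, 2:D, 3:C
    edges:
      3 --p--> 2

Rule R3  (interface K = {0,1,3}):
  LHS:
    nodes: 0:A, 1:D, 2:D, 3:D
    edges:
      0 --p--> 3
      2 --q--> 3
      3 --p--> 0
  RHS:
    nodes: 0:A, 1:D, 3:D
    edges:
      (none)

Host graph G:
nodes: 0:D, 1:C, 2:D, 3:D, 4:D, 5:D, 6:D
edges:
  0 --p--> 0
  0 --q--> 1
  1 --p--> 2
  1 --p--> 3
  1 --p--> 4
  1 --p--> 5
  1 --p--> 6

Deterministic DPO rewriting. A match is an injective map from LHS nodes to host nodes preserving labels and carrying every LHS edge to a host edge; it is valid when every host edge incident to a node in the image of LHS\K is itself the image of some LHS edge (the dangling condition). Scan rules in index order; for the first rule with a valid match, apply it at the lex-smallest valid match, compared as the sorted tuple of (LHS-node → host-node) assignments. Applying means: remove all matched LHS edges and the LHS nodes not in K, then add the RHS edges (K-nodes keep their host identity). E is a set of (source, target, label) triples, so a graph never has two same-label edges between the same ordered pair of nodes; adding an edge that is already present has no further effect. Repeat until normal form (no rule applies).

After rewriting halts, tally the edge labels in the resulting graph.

[0] host  ⇒  7 nodes, 7 edges  {0-p->0 0-q->1 1-p->2 1-p->3 1-p->4 1-p->5 1-p->6}
[1] R0 @ {0↦1, 1↦2}  ⇒  6 nodes, 6 edges  {0-p->0 0-q->1 1-p->3 1-p->4 1-p->5 1-p->6}
[2] R0 @ {0↦1, 1↦3}  ⇒  5 nodes, 5 edges  {0-p->0 0-q->1 1-p->4 1-p->5 1-p->6}
[3] R0 @ {0↦1, 1↦4}  ⇒  4 nodes, 4 edges  {0-p->0 0-q->1 1-p->5 1-p->6}
[4] R0 @ {0↦1, 1↦5}  ⇒  3 nodes, 3 edges  {0-p->0 0-q->1 1-p->6}
[5] R0 @ {0↦1, 1↦6}  ⇒  2 nodes, 2 edges  {0-p->0 0-q->1}
halt: no rule applies after step 5
NF edges: [(0, 0, 'p'), (0, 1, 'q')]

Answer: p:1 q:1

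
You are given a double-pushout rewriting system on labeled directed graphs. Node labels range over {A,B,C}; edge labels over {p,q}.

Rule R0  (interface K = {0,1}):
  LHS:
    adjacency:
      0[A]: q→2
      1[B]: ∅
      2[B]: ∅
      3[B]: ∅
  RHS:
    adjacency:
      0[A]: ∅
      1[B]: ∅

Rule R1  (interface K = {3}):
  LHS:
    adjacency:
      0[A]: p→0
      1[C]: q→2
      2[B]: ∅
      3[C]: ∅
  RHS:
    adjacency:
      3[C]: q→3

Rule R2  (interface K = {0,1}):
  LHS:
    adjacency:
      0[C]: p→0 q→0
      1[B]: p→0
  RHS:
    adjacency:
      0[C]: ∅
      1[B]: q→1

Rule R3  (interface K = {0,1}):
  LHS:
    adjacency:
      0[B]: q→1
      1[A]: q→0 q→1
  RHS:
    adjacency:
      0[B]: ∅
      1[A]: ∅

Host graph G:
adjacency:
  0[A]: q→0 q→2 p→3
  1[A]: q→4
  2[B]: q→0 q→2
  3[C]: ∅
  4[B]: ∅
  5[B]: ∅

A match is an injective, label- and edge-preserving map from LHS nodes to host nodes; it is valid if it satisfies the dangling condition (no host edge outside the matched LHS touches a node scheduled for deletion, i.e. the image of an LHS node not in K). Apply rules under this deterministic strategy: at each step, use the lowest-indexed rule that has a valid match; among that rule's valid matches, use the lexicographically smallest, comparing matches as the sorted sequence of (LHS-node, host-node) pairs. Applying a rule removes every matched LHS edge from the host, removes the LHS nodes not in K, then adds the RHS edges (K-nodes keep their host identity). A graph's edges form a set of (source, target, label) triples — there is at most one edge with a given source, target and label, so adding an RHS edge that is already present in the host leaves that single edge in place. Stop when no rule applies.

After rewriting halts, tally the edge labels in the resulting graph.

Answer: p:1 q:1

Rewrite trace:
[0] host  ⇒  6 nodes, 6 edges  {0-q->0 0-q->2 0-p->3 1-q->4 2-q->0 2-q->2}
[1] R0 @ {0↦1, 1↦2, 2↦4, 3↦5}  ⇒  4 nodes, 5 edges  {0-q->0 0-q->2 0-p->3 2-q->0 2-q->2}
[2] R3 @ {0↦2, 1↦0}  ⇒  4 nodes, 2 edges  {0-p->3 2-q->2}
halt: no rule applies after step 2
NF edges: [(0, 3, 'p'), (2, 2, 'q')]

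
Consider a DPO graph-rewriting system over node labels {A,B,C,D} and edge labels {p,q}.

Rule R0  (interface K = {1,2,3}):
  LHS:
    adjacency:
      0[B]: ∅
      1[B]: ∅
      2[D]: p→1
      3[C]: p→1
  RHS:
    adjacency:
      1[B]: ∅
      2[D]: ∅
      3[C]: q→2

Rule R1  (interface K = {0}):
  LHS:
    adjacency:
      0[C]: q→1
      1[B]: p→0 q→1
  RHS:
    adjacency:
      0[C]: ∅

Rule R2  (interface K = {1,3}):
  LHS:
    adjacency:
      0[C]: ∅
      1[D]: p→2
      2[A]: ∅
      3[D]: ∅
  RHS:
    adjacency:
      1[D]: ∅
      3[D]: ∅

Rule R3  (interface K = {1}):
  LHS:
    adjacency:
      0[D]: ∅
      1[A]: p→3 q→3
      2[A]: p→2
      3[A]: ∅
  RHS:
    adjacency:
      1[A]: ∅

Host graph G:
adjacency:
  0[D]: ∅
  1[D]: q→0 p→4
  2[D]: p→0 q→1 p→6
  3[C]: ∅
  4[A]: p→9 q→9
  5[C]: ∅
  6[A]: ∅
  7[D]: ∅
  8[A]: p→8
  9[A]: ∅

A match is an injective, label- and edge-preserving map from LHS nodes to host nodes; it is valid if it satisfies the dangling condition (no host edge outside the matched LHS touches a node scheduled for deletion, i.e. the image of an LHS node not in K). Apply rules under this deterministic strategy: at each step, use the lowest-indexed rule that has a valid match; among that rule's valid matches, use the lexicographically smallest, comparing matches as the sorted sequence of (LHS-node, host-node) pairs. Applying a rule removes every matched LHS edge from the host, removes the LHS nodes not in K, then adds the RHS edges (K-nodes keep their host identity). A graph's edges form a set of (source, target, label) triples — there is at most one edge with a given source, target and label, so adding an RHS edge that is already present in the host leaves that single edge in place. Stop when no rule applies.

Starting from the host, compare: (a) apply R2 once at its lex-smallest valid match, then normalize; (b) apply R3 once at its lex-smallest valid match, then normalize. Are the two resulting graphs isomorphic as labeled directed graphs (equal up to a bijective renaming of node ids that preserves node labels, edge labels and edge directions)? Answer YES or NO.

branch R2-first: apply at {0↦3, 1↦2, 2↦6, 3↦0} → |E|=7, then 2 more step(s) → NF |V|=3 |E|=3 V={0:D, 1:D, 2:D} E=1-q->0 2-p->0 2-q->1
branch R3-first: apply at {0↦7, 1↦4, 2↦8, 3↦9} → |E|=5, then 2 more step(s) → NF |V|=3 |E|=3 V={0:D, 1:D, 2:D} E=1-q->0 2-p->0 2-q->1
graphs isomorphic (equal up to label-preserving node renaming)

Answer: YES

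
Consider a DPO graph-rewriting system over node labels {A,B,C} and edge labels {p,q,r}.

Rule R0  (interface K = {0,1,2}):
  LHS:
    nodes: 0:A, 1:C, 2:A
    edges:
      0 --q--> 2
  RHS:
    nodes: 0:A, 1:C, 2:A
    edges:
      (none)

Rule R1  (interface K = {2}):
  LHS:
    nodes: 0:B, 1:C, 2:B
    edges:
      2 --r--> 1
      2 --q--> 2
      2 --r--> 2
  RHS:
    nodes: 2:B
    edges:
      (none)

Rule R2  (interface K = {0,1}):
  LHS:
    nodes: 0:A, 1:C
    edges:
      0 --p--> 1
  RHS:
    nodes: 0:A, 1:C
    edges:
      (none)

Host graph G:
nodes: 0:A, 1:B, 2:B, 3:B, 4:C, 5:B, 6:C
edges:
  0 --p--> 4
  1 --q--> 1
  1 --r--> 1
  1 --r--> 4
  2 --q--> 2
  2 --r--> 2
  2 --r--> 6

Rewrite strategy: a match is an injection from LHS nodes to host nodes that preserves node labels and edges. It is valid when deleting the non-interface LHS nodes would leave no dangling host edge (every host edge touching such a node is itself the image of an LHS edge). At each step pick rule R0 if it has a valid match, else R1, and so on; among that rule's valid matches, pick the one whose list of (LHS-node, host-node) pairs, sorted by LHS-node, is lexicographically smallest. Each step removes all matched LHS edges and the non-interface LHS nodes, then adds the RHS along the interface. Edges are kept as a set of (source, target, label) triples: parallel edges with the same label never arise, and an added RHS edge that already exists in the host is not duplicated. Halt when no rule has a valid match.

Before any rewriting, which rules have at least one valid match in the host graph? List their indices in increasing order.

R0: no valid match — LHS pattern not found
R1: 2 valid matches — {0↦3, 1↦6, 2↦2}, {0↦5, 1↦6, 2↦2}
R2: 1 valid match — {0↦0, 1↦4}

Answer: [R1,R2]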